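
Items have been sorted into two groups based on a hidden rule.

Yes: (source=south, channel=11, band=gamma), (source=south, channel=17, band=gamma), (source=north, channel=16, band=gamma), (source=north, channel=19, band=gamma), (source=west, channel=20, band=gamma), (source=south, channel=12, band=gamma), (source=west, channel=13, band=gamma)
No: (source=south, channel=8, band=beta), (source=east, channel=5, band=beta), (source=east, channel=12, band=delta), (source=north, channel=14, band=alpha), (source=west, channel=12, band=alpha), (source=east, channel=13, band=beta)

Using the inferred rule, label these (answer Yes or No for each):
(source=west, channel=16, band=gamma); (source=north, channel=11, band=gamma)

Yes, Yes

Checking candidate rules against both groups, what survives is: band is gamma.
(source=west, channel=16, band=gamma): Yes (band is gamma). (source=north, channel=11, band=gamma): Yes (band is gamma).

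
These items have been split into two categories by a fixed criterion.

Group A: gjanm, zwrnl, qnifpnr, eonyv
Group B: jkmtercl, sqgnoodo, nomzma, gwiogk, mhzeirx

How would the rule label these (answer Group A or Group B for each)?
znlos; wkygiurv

Group A, Group B

All 'Group A' examples share one property — odd length AND contains 'n' — and every 'Group B' example lacks it.
Group A: znlos, since length 5, has 'n'.
Group B: wkygiurv, since length 8, no 'n'.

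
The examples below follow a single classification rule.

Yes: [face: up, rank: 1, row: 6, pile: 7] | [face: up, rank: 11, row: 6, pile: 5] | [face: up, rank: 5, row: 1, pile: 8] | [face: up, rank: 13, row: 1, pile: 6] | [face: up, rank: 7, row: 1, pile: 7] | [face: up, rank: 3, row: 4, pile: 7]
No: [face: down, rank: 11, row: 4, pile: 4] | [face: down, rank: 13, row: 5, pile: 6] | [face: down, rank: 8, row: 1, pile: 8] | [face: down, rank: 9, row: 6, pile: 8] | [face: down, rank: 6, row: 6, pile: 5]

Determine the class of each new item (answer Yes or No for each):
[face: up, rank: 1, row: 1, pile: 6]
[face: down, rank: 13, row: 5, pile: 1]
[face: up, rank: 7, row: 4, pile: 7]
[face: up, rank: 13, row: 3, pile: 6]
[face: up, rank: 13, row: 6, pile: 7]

Yes, No, Yes, Yes, Yes

The simplest hypothesis consistent with all the labels is: face is up.
[face: up, rank: 1, row: 1, pile: 6]: face is up, fits → Yes. [face: down, rank: 13, row: 5, pile: 1]: face is down, lacks this property → No. [face: up, rank: 7, row: 4, pile: 7]: face is up, fits → Yes. [face: up, rank: 13, row: 3, pile: 6]: face is up, fits → Yes. [face: up, rank: 13, row: 6, pile: 7]: face is up, fits → Yes.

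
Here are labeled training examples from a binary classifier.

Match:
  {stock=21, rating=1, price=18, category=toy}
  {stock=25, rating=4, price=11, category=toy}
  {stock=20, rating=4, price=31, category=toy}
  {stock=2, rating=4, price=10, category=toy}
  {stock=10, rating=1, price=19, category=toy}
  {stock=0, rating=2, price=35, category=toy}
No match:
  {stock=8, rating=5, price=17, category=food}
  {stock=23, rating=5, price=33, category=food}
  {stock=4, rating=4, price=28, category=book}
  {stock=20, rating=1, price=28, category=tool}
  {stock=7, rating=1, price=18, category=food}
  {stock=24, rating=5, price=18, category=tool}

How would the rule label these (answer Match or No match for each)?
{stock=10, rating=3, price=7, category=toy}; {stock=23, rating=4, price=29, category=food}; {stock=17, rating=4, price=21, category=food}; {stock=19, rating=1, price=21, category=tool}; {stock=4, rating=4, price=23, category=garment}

Match, No match, No match, No match, No match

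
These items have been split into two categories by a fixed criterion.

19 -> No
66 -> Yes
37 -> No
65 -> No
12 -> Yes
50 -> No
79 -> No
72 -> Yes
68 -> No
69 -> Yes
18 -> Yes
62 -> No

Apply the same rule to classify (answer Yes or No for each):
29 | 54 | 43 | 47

The classifier is using: multiple of 3.
29: 29 = 3·9 + 2, fails the rule → No.
54: 54 = 3·18, satisfies this → Yes.
43: 43 = 3·14 + 1, fails the rule → No.
47: 47 = 3·15 + 2, fails the rule → No.

No, Yes, No, No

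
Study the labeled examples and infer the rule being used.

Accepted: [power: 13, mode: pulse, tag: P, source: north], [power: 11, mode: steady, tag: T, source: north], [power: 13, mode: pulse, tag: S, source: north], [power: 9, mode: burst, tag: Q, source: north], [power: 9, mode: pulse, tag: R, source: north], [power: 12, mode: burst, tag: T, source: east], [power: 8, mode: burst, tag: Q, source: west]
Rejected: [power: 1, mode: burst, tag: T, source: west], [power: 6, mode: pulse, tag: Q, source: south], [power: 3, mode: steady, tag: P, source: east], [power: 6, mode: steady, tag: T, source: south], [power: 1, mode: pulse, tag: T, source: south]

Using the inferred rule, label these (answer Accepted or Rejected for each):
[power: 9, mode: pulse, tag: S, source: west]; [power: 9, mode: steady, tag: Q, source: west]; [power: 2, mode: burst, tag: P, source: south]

One predicate separates the groups cleanly: power ≥ 8.

Accepted, Accepted, Rejected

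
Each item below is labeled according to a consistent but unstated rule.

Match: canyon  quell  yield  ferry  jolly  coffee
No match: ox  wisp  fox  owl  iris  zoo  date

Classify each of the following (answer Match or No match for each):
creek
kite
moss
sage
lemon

Match, No match, No match, No match, Match

The pattern is that an item is 'Match' exactly when: length ≥ 5.
creek → length 5 → Match.
kite → length 4 → No match.
moss → length 4 → No match.
sage → length 4 → No match.
lemon → length 5 → Match.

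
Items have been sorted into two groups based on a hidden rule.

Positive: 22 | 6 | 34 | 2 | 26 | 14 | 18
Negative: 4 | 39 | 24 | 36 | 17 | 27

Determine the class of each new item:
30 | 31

Positive, Negative

The simplest hypothesis consistent with all the labels is: ≡ 2 (mod 4).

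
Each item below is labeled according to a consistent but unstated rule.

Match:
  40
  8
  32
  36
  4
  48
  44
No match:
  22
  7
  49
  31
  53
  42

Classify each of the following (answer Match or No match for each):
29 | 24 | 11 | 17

Rule: multiple of 4. This holds for each 'Match' example and fails for each 'No match' one.
No match: 29, since 29 = 4·7 + 1. Match: 24, since 24 = 4·6. No match: 11, since 11 = 4·2 + 3. No match: 17, since 17 = 4·4 + 1.

No match, Match, No match, No match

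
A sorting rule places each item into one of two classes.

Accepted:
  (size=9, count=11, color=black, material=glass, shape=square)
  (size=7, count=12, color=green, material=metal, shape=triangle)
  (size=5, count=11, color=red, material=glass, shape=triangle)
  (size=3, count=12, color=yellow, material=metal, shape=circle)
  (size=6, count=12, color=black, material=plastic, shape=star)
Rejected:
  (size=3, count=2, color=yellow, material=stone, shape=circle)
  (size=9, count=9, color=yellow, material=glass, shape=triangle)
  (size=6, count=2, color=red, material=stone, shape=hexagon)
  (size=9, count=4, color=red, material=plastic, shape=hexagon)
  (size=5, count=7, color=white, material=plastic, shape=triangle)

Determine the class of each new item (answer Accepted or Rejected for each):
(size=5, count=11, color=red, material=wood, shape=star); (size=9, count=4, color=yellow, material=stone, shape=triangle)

Accepted, Rejected

A rule that fits every label: count ≥ 11 — true of each 'Accepted' example, false of each 'Rejected' one.
(size=5, count=11, color=red, material=wood, shape=star): Accepted (count = 11).
(size=9, count=4, color=yellow, material=stone, shape=triangle): Rejected (count = 4).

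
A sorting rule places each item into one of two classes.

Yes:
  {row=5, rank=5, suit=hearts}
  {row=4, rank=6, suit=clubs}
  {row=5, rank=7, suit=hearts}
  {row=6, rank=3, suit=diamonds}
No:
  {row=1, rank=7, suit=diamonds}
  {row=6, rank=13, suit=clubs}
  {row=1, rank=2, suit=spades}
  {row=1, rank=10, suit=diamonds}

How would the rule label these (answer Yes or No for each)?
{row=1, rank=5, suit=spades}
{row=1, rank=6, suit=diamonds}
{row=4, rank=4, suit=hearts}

The pattern is that an item is 'Yes' exactly when: rank ≤ 7 AND row ≥ 4.
No: {row=1, rank=5, suit=spades}, since rank = 5, row = 1. No: {row=1, rank=6, suit=diamonds}, since rank = 6, row = 1. Yes: {row=4, rank=4, suit=hearts}, since rank = 4, row = 4.

No, No, Yes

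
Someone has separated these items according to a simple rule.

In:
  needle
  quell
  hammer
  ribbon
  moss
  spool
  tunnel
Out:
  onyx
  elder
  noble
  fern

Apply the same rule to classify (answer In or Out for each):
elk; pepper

Checking candidate rules against both groups, what survives is: has a double letter.

Out, In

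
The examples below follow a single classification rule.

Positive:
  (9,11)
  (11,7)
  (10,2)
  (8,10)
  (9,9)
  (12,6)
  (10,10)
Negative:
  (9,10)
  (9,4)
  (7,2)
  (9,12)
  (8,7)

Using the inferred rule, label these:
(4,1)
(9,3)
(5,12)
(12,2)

Every 'Positive' example satisfies: sum is even. None of the 'Negative' examples do.
(4,1) → 4+1 = 5 → Negative. (9,3) → 9+3 = 12 → Positive. (5,12) → 5+12 = 17 → Negative. (12,2) → 12+2 = 14 → Positive.

Negative, Positive, Negative, Positive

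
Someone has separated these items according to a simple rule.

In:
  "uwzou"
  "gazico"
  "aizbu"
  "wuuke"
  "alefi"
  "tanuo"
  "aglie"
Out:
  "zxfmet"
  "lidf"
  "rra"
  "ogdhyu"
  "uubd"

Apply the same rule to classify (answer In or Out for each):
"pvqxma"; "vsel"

Out, Out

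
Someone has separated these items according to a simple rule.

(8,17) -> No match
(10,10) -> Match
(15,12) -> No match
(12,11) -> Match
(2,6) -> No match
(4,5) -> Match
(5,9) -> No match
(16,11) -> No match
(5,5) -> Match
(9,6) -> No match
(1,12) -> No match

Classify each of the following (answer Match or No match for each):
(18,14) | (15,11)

No match, No match

Rule: |first − second| ≤ 1. This holds for each 'Match' example and fails for each 'No match' one.
(18,14): No match (|18−14| = 4).
(15,11): No match (|15−11| = 4).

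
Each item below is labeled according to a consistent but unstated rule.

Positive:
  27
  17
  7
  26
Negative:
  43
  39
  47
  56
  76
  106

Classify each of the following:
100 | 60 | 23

Negative, Negative, Positive

One predicate separates the groups cleanly: at most 27.
100: Negative (100 > 27). 60: Negative (60 > 27). 23: Positive (23 ≤ 27).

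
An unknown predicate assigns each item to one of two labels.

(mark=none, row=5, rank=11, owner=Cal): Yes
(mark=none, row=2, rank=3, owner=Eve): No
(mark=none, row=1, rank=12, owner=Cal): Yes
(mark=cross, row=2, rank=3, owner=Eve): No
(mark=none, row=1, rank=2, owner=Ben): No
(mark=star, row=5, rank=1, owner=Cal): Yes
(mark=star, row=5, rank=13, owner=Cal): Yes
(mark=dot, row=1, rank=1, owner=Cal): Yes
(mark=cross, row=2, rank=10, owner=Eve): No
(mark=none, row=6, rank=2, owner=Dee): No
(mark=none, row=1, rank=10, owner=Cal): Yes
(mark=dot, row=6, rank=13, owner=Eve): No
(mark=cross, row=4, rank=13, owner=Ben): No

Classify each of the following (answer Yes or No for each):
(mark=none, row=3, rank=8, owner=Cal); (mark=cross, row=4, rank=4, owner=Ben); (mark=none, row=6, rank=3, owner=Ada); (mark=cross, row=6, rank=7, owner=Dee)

Yes, No, No, No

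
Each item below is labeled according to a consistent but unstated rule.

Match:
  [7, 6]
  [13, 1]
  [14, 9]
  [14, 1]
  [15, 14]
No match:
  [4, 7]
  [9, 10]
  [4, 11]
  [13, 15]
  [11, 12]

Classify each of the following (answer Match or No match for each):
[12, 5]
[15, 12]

Match, Match

One predicate separates the groups cleanly: first > second.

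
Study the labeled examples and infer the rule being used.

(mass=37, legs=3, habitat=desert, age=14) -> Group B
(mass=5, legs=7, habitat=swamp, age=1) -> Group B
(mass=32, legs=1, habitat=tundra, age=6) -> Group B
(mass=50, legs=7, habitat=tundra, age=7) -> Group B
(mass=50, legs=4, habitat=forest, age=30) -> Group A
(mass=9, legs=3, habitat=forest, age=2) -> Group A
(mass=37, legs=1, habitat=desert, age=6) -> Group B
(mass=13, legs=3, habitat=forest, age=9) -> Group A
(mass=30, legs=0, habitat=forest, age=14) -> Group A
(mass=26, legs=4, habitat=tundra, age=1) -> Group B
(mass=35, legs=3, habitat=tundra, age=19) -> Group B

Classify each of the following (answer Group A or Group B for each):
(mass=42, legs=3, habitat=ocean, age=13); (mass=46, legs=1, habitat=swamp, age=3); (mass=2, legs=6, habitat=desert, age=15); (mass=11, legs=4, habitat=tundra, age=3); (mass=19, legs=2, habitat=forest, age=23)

The simplest hypothesis consistent with all the labels is: habitat is forest.
(mass=42, legs=3, habitat=ocean, age=13): habitat is ocean, does not fit → Group B. (mass=46, legs=1, habitat=swamp, age=3): habitat is swamp, does not fit → Group B. (mass=2, legs=6, habitat=desert, age=15): habitat is desert, does not fit → Group B. (mass=11, legs=4, habitat=tundra, age=3): habitat is tundra, does not fit → Group B. (mass=19, legs=2, habitat=forest, age=23): habitat is forest, qualifies → Group A.

Group B, Group B, Group B, Group B, Group A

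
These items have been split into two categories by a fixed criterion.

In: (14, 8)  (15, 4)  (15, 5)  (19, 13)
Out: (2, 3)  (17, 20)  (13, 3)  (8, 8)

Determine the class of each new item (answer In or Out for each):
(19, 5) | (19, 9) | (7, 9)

The classifier is using: first > second AND sum ≥ 19.

In, In, Out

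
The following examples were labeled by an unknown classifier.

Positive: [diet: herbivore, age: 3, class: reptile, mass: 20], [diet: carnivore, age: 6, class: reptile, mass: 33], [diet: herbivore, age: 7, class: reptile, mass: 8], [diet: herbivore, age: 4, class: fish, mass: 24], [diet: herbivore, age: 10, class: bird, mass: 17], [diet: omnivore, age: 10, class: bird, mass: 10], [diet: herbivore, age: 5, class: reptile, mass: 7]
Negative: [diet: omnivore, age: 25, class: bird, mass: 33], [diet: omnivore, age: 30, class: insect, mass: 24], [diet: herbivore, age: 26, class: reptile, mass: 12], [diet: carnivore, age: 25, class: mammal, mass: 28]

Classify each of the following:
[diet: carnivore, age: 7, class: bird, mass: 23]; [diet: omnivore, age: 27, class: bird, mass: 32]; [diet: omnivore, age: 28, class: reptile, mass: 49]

Positive, Negative, Negative

The rule appears to be: age ≤ 10.
[diet: carnivore, age: 7, class: bird, mass: 23]: age = 7, checks out → Positive. [diet: omnivore, age: 27, class: bird, mass: 32]: age = 27, doesn't match → Negative. [diet: omnivore, age: 28, class: reptile, mass: 49]: age = 28, doesn't match → Negative.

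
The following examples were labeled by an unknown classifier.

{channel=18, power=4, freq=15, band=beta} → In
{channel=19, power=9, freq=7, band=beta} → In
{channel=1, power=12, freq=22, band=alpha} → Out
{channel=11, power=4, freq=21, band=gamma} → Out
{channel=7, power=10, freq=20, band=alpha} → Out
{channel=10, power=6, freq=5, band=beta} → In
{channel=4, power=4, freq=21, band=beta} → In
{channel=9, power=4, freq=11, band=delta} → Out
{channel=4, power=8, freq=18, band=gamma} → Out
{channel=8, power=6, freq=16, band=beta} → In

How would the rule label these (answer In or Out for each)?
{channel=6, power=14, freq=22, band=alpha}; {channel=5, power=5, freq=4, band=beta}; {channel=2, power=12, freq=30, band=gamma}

Out, In, Out

One predicate separates the groups cleanly: band is beta.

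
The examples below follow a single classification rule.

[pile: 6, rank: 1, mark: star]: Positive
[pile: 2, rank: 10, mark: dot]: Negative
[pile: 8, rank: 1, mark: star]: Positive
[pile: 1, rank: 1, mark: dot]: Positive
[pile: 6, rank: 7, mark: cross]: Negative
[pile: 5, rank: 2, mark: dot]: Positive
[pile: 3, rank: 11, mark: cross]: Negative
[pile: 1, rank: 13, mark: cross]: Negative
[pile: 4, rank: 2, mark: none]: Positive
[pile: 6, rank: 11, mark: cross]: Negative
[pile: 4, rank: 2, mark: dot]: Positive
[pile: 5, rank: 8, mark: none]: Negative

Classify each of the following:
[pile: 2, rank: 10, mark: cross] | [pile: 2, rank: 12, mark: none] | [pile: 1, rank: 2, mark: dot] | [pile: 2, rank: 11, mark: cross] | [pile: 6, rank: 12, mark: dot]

Negative, Negative, Positive, Negative, Negative

Every 'Positive' example satisfies: rank ≤ 2. None of the 'Negative' examples do.
[pile: 2, rank: 10, mark: cross]: Negative (rank = 10). [pile: 2, rank: 12, mark: none]: Negative (rank = 12). [pile: 1, rank: 2, mark: dot]: Positive (rank = 2). [pile: 2, rank: 11, mark: cross]: Negative (rank = 11). [pile: 6, rank: 12, mark: dot]: Negative (rank = 12).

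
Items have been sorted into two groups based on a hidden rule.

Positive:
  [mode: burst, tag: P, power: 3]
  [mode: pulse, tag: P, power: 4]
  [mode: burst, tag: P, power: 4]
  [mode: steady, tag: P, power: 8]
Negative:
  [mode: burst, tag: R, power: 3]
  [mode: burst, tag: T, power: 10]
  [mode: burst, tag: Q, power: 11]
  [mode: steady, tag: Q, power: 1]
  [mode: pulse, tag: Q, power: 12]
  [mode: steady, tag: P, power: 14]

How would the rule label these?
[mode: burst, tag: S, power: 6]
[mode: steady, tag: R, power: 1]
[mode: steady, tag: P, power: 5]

The distinguishing property — tag is P AND power ≤ 8 — holds for all the 'Positive' cases and none of the 'Negative' cases.
[mode: burst, tag: S, power: 6]: tag is S, power = 6 — fails this test, so Negative. [mode: steady, tag: R, power: 1]: tag is R, power = 1 — fails this test, so Negative. [mode: steady, tag: P, power: 5]: tag is P, power = 5 — matches, so Positive.

Negative, Negative, Positive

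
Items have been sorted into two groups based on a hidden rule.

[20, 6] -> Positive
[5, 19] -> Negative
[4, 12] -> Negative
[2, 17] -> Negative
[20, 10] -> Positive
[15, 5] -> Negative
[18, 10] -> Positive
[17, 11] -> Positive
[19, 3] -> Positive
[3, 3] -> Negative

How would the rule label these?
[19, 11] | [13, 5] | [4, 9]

Positive, Negative, Negative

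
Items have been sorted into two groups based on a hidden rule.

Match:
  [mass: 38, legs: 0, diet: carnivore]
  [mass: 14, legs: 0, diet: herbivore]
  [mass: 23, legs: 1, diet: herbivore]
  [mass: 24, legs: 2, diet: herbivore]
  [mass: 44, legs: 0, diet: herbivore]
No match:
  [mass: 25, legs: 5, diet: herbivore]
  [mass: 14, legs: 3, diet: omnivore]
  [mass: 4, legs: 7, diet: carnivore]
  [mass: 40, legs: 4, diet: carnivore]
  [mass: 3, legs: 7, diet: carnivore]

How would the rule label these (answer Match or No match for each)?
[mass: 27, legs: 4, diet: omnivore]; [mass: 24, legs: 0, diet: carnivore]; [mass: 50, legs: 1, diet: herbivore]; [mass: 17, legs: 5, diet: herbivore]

No match, Match, Match, No match

One predicate separates the groups cleanly: legs ≤ 2.
[mass: 27, legs: 4, diet: omnivore] — legs = 4, hence No match. [mass: 24, legs: 0, diet: carnivore] — legs = 0, hence Match. [mass: 50, legs: 1, diet: herbivore] — legs = 1, hence Match. [mass: 17, legs: 5, diet: herbivore] — legs = 5, hence No match.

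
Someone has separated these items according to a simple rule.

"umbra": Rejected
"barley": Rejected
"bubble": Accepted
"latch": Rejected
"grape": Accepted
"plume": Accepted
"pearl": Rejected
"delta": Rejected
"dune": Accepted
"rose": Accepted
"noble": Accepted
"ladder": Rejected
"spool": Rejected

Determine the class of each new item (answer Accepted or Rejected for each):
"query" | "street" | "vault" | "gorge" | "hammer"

The simplest hypothesis consistent with all the labels is: ends with 'e'.
"query": ends with 'y' — does not fit, so Rejected. "street": ends with 't' — does not fit, so Rejected. "vault": ends with 't' — does not fit, so Rejected. "gorge": ends with 'e' — fits, so Accepted. "hammer": ends with 'r' — does not fit, so Rejected.

Rejected, Rejected, Rejected, Accepted, Rejected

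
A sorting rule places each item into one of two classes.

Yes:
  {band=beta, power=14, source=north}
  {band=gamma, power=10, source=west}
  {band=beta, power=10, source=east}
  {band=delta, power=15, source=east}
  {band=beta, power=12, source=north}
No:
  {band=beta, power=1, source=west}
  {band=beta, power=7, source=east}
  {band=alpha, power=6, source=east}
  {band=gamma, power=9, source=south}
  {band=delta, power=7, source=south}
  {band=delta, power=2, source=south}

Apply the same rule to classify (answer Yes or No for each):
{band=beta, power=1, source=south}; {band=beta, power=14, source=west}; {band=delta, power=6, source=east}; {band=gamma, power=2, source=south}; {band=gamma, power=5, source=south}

All 'Yes' examples share one property — power ≥ 10 — and every 'No' example lacks it.
{band=beta, power=1, source=south} → power = 1 → No. {band=beta, power=14, source=west} → power = 14 → Yes. {band=delta, power=6, source=east} → power = 6 → No. {band=gamma, power=2, source=south} → power = 2 → No. {band=gamma, power=5, source=south} → power = 5 → No.

No, Yes, No, No, No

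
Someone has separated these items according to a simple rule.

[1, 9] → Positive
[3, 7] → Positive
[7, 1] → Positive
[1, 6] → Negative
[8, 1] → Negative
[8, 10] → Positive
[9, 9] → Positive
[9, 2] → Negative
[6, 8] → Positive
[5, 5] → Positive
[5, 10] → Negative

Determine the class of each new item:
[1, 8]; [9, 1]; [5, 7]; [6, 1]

All 'Positive' examples share one property — sum is even — and every 'Negative' example lacks it.
Negative: [1, 8], since 1+8 = 9. Positive: [9, 1], since 9+1 = 10. Positive: [5, 7], since 5+7 = 12. Negative: [6, 1], since 6+1 = 7.

Negative, Positive, Positive, Negative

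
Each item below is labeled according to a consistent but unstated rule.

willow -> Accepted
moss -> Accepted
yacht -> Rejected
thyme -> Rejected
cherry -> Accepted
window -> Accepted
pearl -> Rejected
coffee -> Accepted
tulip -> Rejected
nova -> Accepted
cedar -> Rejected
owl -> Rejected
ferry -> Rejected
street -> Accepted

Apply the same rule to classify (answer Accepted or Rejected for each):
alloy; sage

Rejected, Accepted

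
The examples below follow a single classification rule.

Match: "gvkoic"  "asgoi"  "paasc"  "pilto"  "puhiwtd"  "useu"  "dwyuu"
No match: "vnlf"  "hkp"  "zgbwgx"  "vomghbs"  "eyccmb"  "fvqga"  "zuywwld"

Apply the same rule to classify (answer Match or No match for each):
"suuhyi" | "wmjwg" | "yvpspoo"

Match, No match, Match

The simplest hypothesis consistent with all the labels is: has ≥ 2 vowels.
"suuhyi": 3 vowels — passes, so Match.
"wmjwg": 0 vowels — does not satisfy this, so No match.
"yvpspoo": 2 vowels — passes, so Match.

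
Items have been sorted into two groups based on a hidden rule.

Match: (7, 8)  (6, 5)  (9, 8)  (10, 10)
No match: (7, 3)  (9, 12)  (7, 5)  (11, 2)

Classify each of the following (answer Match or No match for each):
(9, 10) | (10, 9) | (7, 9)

The pattern is that an item is 'Match' exactly when: |first − second| ≤ 1.
(9, 10): |9−10| = 1, has this property → Match. (10, 9): |10−9| = 1, has this property → Match. (7, 9): |7−9| = 2, fails this test → No match.

Match, Match, No match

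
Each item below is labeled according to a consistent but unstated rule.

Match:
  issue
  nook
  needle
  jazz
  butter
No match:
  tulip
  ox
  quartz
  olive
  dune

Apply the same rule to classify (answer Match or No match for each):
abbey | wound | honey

Match, No match, No match

The common property of the 'Match' items is: has a double letter. No 'No match' item has it.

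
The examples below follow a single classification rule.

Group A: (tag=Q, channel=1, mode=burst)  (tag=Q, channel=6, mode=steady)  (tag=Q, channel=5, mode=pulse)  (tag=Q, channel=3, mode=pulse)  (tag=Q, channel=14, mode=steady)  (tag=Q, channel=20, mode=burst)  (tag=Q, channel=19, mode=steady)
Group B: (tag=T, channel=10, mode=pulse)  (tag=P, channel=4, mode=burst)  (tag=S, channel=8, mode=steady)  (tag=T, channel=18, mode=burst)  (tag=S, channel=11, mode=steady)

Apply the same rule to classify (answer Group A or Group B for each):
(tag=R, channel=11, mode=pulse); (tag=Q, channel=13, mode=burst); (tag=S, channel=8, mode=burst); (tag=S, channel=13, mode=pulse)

One predicate separates the groups cleanly: tag is Q.
(tag=R, channel=11, mode=pulse): tag is R — doesn't match, so Group B. (tag=Q, channel=13, mode=burst): tag is Q — fits, so Group A. (tag=S, channel=8, mode=burst): tag is S — doesn't match, so Group B. (tag=S, channel=13, mode=pulse): tag is S — doesn't match, so Group B.

Group B, Group A, Group B, Group B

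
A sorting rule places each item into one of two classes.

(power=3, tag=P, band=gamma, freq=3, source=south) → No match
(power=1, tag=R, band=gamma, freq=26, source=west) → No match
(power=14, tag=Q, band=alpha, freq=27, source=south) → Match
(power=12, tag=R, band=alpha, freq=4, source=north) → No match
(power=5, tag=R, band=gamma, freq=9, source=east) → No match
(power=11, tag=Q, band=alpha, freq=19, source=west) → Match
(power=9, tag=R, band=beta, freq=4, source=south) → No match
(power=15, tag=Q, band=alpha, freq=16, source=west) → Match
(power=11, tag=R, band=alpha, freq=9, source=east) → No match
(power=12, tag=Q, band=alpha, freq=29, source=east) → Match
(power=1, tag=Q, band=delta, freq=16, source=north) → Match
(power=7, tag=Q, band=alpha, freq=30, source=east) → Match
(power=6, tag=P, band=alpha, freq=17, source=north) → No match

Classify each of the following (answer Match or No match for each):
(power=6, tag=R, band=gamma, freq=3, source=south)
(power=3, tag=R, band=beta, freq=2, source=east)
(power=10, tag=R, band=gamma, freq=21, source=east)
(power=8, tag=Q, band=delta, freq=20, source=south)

Comparing the two groups points to one rule — tag is Q.
(power=6, tag=R, band=gamma, freq=3, source=south) → tag is R → No match. (power=3, tag=R, band=beta, freq=2, source=east) → tag is R → No match. (power=10, tag=R, band=gamma, freq=21, source=east) → tag is R → No match. (power=8, tag=Q, band=delta, freq=20, source=south) → tag is Q → Match.

No match, No match, No match, Match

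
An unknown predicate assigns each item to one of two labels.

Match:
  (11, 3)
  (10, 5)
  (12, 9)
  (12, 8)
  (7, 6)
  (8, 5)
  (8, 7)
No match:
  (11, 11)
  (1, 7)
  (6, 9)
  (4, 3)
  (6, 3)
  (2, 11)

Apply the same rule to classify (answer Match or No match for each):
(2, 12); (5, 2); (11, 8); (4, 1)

The simplest hypothesis consistent with all the labels is: first > second AND sum ≥ 13.
No match: (2, 12), since 2 < 12, 2+12 = 14. No match: (5, 2), since 5 > 2, 5+2 = 7. Match: (11, 8), since 11 > 8, 11+8 = 19. No match: (4, 1), since 4 > 1, 4+1 = 5.

No match, No match, Match, No match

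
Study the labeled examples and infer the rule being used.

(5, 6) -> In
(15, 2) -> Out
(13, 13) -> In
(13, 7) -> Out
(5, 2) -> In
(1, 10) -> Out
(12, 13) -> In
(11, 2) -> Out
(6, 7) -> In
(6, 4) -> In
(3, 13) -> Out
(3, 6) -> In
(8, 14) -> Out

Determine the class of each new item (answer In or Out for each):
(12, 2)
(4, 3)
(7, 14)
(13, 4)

A rule that fits every label: |first − second| ≤ 3 — true of each 'In' example, false of each 'Out' one.
(12, 2): |12−2| = 10, does not satisfy this → Out.
(4, 3): |4−3| = 1, matches → In.
(7, 14): |7−14| = 7, does not satisfy this → Out.
(13, 4): |13−4| = 9, does not satisfy this → Out.

Out, In, Out, Out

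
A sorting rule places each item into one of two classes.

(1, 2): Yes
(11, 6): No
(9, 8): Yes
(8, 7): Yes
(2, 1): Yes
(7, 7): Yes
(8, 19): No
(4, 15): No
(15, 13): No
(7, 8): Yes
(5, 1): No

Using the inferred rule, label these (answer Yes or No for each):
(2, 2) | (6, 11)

The common property of the 'Yes' items is: |first − second| ≤ 1. No 'No' item has it.
(2, 2): |2−2| = 0 — passes, so Yes. (6, 11): |6−11| = 5 — doesn't qualify, so No.

Yes, No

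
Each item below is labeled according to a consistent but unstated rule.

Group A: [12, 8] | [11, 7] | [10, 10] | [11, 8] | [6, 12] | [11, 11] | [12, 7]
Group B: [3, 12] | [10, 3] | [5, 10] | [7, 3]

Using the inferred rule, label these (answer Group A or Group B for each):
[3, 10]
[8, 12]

The distinguishing property — sum ≥ 18 — holds for all the 'Group A' cases and none of the 'Group B' cases.
[3, 10]: 3+10 = 13, does not satisfy this → Group B.
[8, 12]: 8+12 = 20, satisfies this → Group A.

Group B, Group A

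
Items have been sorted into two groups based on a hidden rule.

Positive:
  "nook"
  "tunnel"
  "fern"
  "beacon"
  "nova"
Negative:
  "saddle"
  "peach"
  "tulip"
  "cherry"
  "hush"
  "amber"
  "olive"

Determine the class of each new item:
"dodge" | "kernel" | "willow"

A rule that fits every label: contains 'n' — true of each 'Positive' example, false of each 'Negative' one.

Negative, Positive, Negative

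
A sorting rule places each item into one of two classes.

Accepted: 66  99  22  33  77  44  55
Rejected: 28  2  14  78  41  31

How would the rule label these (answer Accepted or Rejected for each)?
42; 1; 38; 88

Rejected, Rejected, Rejected, Accepted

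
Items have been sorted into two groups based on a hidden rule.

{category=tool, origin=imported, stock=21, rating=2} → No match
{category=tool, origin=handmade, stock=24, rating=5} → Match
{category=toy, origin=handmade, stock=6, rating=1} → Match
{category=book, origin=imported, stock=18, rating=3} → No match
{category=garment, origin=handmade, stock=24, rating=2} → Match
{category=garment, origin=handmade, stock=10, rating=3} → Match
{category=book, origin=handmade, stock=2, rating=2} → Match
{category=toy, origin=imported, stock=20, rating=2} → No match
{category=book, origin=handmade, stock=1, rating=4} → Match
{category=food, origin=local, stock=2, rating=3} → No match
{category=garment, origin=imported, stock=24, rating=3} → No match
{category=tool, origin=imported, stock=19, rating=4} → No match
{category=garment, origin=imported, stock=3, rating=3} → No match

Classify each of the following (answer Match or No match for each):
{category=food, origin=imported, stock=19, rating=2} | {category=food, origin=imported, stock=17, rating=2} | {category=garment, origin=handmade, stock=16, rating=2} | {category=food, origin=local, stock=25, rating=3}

No match, No match, Match, No match

The classifier is using: origin is handmade.
{category=food, origin=imported, stock=19, rating=2}: origin is imported, does not pass → No match.
{category=food, origin=imported, stock=17, rating=2}: origin is imported, does not pass → No match.
{category=garment, origin=handmade, stock=16, rating=2}: origin is handmade, satisfies this → Match.
{category=food, origin=local, stock=25, rating=3}: origin is local, does not pass → No match.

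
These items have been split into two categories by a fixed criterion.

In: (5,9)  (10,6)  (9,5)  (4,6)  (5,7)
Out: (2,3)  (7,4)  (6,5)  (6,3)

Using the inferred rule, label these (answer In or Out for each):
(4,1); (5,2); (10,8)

Comparing the two groups points to one rule — sum is even.
(4,1): 4+1 = 5 — does not pass, so Out. (5,2): 5+2 = 7 — does not pass, so Out. (10,8): 10+8 = 18 — fits, so In.

Out, Out, In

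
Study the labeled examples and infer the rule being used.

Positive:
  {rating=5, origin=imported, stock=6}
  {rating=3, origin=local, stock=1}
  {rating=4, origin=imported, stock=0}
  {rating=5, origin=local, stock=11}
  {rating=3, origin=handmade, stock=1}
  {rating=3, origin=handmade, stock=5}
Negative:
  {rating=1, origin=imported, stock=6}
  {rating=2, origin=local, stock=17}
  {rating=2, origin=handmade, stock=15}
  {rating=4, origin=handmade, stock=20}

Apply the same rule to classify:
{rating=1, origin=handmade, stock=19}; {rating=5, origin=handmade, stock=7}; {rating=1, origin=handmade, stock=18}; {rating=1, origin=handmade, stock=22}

Rule: stock ≤ 11 AND rating ≥ 2. This holds for each 'Positive' example and fails for each 'Negative' one.
{rating=1, origin=handmade, stock=19}: stock = 19, rating = 1 — lacks this property, so Negative.
{rating=5, origin=handmade, stock=7}: stock = 7, rating = 5 — meets the rule, so Positive.
{rating=1, origin=handmade, stock=18}: stock = 18, rating = 1 — lacks this property, so Negative.
{rating=1, origin=handmade, stock=22}: stock = 22, rating = 1 — lacks this property, so Negative.

Negative, Positive, Negative, Negative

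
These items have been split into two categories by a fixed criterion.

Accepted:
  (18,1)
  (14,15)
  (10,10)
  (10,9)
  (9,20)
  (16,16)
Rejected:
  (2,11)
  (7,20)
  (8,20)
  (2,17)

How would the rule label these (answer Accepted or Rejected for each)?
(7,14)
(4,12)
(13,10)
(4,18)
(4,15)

Rejected, Rejected, Accepted, Rejected, Rejected

The rule appears to be: first ≥ 9.
Rejected: (7,14), since first 7. Rejected: (4,12), since first 4. Accepted: (13,10), since first 13. Rejected: (4,18), since first 4. Rejected: (4,15), since first 4.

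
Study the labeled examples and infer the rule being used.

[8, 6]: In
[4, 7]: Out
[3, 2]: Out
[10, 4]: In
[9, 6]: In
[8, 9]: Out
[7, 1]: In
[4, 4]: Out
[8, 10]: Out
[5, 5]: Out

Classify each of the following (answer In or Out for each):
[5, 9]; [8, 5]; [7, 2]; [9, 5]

The distinguishing property — first > second AND sum ≥ 8 — holds for all the 'In' cases and none of the 'Out' cases.

Out, In, In, In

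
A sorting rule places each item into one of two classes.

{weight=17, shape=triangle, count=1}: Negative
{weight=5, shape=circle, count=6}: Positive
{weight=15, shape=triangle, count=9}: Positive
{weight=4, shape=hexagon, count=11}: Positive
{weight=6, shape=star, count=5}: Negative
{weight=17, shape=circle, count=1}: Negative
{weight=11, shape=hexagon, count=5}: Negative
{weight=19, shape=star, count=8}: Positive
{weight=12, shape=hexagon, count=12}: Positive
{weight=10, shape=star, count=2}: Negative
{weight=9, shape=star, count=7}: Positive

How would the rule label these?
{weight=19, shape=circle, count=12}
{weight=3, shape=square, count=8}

Positive, Positive

'Positive' ⟺ count ≥ 6.
{weight=19, shape=circle, count=12} → count = 12 → Positive.
{weight=3, shape=square, count=8} → count = 8 → Positive.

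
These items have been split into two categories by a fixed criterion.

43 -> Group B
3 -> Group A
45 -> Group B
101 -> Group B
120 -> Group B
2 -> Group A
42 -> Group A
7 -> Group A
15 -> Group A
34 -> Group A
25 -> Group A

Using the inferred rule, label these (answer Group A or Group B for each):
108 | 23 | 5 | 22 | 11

The classifier is using: at most 42.
108 → 108 > 42 → Group B. 23 → 23 ≤ 42 → Group A. 5 → 5 ≤ 42 → Group A. 22 → 22 ≤ 42 → Group A. 11 → 11 ≤ 42 → Group A.

Group B, Group A, Group A, Group A, Group A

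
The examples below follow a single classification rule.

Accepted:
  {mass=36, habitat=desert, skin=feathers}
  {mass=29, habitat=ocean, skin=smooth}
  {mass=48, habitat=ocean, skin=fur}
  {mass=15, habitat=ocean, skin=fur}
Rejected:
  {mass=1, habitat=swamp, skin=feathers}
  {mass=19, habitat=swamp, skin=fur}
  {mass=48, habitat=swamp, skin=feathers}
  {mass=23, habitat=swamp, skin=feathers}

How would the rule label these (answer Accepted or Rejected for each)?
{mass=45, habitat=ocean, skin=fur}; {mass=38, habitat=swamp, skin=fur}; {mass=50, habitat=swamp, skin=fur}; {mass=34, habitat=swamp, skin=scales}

Accepted, Rejected, Rejected, Rejected

Every 'Accepted' example satisfies: habitat is not swamp. None of the 'Rejected' examples do.
Accepted: {mass=45, habitat=ocean, skin=fur}, since habitat is ocean. Rejected: {mass=38, habitat=swamp, skin=fur}, since habitat is swamp. Rejected: {mass=50, habitat=swamp, skin=fur}, since habitat is swamp. Rejected: {mass=34, habitat=swamp, skin=scales}, since habitat is swamp.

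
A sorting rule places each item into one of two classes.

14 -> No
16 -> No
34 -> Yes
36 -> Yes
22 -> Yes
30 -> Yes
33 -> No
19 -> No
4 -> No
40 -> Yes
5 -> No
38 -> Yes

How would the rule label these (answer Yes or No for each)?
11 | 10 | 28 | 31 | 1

The classifier is using: even AND at least 19.
11: 11 is odd, 11 < 19, lacks this property → No.
10: 10 is even, 10 < 19, lacks this property → No.
28: 28 is even, 28 ≥ 19, matches → Yes.
31: 31 is odd, 31 ≥ 19, lacks this property → No.
1: 1 is odd, 1 < 19, lacks this property → No.

No, No, Yes, No, No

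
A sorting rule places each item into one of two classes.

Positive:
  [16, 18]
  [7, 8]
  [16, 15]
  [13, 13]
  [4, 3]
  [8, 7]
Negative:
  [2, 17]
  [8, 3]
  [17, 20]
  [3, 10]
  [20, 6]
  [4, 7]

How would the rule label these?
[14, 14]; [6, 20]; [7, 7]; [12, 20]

Positive, Negative, Positive, Negative

Rule: |first − second| ≤ 2. This holds for each 'Positive' example and fails for each 'Negative' one.
[14, 14] — |14−14| = 0, hence Positive. [6, 20] — |6−20| = 14, hence Negative. [7, 7] — |7−7| = 0, hence Positive. [12, 20] — |12−20| = 8, hence Negative.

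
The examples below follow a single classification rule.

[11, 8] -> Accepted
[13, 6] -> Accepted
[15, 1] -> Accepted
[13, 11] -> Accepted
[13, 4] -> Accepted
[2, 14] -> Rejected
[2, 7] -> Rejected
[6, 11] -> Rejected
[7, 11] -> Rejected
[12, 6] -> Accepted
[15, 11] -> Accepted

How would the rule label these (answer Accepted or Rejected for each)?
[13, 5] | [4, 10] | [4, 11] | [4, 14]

Accepted, Rejected, Rejected, Rejected

Every 'Accepted' example satisfies: first > second. None of the 'Rejected' examples do.
[13, 5]: Accepted (13 > 5).
[4, 10]: Rejected (4 < 10).
[4, 11]: Rejected (4 < 11).
[4, 14]: Rejected (4 < 14).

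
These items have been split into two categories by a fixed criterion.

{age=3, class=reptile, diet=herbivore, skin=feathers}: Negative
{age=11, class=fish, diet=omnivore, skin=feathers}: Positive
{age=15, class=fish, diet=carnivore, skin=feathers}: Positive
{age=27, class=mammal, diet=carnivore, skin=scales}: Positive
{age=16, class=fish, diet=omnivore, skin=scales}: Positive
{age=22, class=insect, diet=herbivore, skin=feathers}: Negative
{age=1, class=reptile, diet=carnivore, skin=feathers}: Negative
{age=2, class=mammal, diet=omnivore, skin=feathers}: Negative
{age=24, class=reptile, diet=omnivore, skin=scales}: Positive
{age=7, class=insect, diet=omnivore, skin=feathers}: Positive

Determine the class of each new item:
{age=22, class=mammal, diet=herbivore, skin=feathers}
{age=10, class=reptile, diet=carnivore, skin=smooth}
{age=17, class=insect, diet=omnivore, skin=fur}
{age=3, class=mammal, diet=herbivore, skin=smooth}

Negative, Positive, Positive, Negative

The common property of the 'Positive' items is: age ≥ 7 AND age ≠ 22. No 'Negative' item has it.
{age=22, class=mammal, diet=herbivore, skin=feathers}: Negative (age = 22).
{age=10, class=reptile, diet=carnivore, skin=smooth}: Positive (age = 10).
{age=17, class=insect, diet=omnivore, skin=fur}: Positive (age = 17).
{age=3, class=mammal, diet=herbivore, skin=smooth}: Negative (age = 3).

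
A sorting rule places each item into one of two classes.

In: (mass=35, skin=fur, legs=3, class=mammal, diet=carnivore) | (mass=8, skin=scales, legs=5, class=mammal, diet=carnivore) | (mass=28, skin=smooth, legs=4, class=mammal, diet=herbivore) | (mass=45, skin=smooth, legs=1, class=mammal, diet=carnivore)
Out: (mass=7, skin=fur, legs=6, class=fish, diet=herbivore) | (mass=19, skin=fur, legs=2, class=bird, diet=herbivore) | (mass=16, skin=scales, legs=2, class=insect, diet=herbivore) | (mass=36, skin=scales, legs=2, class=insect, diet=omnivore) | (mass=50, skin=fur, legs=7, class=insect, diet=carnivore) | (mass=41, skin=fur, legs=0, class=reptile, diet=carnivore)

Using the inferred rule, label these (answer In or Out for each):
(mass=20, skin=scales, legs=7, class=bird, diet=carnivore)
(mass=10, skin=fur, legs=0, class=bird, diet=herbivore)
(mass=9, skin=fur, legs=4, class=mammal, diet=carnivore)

Out, Out, In

Rule: class is mammal. This holds for each 'In' example and fails for each 'Out' one.
(mass=20, skin=scales, legs=7, class=bird, diet=carnivore) → class is bird → Out.
(mass=10, skin=fur, legs=0, class=bird, diet=herbivore) → class is bird → Out.
(mass=9, skin=fur, legs=4, class=mammal, diet=carnivore) → class is mammal → In.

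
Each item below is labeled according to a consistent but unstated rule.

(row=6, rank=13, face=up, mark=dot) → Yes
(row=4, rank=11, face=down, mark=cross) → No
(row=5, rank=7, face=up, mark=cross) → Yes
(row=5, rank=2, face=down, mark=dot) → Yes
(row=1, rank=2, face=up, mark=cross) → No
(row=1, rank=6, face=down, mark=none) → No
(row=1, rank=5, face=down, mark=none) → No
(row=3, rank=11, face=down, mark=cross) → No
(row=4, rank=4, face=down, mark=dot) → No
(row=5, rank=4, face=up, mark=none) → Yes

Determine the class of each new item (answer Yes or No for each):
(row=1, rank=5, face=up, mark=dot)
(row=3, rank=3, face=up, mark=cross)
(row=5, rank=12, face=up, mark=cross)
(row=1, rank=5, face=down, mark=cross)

No, No, Yes, No

All 'Yes' examples share one property — row ≥ 5 — and every 'No' example lacks it.
(row=1, rank=5, face=up, mark=dot): No (row = 1).
(row=3, rank=3, face=up, mark=cross): No (row = 3).
(row=5, rank=12, face=up, mark=cross): Yes (row = 5).
(row=1, rank=5, face=down, mark=cross): No (row = 1).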